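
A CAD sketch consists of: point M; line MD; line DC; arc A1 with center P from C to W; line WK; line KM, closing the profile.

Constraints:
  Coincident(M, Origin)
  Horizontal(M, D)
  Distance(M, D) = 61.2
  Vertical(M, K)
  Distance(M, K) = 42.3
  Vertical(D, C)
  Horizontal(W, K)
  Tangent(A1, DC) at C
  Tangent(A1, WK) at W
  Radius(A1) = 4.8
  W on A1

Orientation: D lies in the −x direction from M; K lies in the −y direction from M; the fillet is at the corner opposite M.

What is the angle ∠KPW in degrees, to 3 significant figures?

85.1°

M is at the origin; MD is horizontal with |MD| = 61.2 and D on the −x side, so D = (-61.2, 0.00). M and K share the same x with |MK| = 42.3 and K on the −y side, so K = (0.00, -42.3). The virtual corner opposite M is at (-61.2, -42.3). Tangency of A1 to DC means the radius PC is perpendicular to DC and A1 meets WK tangentially, so PW is at right angles to WK, with radius 4.8, so the center P sits 4.8 in from both sides at P = (-56.4, -37.5). That places the tangent points at C = (-61.2, -37.5) on DC and W = (-56.4, -42.3) on WK. Then cos ∠KPW = PK·PW / (|PK||PW|), giving 85.1°.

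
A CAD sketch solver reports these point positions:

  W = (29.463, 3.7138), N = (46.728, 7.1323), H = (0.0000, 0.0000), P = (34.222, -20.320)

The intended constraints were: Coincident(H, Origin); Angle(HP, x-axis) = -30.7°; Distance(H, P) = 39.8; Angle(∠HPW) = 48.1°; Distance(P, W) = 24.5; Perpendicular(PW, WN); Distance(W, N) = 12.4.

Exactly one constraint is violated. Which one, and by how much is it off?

Distance(W, N) = 12.4 — off by 5.20.

H = (0.00, 0.00) ✓; HP at -30.70° ✓; |HP| = 39.80 ✓; ∠HPW = 48.10° ✓; |PW| = 24.50 ✓; ∠(PW, WN) = 90.00° ✓; |WN| = 17.60 ✗.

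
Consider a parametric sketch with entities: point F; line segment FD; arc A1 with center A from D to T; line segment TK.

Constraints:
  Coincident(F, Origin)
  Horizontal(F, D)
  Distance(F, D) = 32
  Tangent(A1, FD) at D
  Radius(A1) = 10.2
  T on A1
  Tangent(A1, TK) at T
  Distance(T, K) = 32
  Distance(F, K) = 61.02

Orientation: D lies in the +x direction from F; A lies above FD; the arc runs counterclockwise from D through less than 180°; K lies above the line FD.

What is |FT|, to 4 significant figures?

43.17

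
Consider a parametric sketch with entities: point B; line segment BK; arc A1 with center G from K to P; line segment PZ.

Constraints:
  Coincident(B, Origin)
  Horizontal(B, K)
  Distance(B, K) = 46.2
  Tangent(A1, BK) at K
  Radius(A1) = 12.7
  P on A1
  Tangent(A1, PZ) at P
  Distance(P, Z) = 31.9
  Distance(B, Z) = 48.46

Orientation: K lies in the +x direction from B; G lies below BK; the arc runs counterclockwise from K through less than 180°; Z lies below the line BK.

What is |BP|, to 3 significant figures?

35.2

Checks: |GP| = 12.70 ✓; ∠(GP, PZ) = 90.00° ✓; |PZ| = 31.90 ✓; |BZ| = 48.46 ✓.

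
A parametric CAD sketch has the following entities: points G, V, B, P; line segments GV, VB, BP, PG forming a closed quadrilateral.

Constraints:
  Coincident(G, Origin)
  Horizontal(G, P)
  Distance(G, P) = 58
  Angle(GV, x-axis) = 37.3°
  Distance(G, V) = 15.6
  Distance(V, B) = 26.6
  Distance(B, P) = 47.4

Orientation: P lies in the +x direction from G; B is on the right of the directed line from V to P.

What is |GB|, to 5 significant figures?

21.979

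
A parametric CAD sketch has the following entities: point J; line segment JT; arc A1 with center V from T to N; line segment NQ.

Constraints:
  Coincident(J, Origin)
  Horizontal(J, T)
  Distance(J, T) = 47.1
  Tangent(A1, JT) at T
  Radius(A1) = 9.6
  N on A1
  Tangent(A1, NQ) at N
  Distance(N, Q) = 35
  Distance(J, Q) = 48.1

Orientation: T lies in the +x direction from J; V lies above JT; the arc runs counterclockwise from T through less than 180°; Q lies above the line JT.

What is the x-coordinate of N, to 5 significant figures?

53.400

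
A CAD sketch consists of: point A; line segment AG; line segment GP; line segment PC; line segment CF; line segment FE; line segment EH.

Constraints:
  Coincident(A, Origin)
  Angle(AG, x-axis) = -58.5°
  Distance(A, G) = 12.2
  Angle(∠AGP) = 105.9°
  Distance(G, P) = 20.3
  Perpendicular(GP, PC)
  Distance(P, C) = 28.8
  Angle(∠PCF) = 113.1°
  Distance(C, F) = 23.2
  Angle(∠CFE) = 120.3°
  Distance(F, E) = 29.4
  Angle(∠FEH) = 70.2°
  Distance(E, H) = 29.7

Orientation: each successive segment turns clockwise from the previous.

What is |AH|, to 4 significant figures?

8.520

A is at the origin; AG runs at -58.5° with length 12.2, so G = (6.374, -10.40). ∠AGP = 105.9° gives GP at -132.6° from the x-axis; with |GP| = 20.3, P = (-7.366, -25.34). The perpendicularity gives PC at right angles to GP, so PC runs at 137.4°; with |PC| = 28.8, C = (-28.57, -5.851). ∠PCF = 113.1° gives CF at 70.50° from the x-axis; with |CF| = 23.2, F = (-20.82, 16.02). ∠CFE = 120.3° gives FE at 10.80° from the x-axis; with |FE| = 29.4, E = (8.058, 21.53). ∠FEH = 70.2° gives EH at -99.00° from the x-axis; with |EH| = 29.7, H = (3.412, -7.807). Then |AH| = |H − A| = 8.520.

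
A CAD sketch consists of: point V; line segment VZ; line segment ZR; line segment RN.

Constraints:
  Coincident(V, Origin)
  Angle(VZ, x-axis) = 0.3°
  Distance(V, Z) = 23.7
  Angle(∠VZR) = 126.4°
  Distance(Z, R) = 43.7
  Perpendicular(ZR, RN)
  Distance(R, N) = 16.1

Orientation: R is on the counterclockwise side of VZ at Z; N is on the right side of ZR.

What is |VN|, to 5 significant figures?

67.632

V is at the origin; VZ runs at 0.3° with length 23.7, so Z = 23.7·(cos 0.3°, sin 0.3°) = (23.700, 0.12409). ∠VZR = 126.4°, so ZR runs at 0.3° + (180° − 126.4°) = 53.900° from the x-axis; with |ZR| = 43.7, R = Z + 43.7·(cos 53.900°, sin 53.900°) = (49.448, 35.433). ZR is perpendicular to RN; with |RN| = 16.1 on the right of ZR, N = R + 16.1·(0.80799, -0.58920) = (62.456, 25.947). Then |VN| = |N − V| = 67.632.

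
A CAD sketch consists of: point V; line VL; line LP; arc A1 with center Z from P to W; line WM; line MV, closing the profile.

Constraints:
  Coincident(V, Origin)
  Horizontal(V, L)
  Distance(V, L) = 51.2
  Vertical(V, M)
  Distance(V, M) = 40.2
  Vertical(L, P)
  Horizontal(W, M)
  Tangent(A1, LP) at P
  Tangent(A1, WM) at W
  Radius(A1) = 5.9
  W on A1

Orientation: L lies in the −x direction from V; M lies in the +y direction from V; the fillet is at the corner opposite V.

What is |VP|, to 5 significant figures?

61.627

V is at the origin; VL is horizontal with |VL| = 51.2 and L on the −x side, so L = (-51.200, 0.0000). VM is vertical with |VM| = 40.2 and M on the +y side, so M = (0.0000, 40.200). The virtual corner opposite V is at (-51.200, 40.200). The tangent condition forces ZP to be normal to LP and the tangent condition forces ZW to be normal to WM, with radius 5.9, so the center Z sits 5.9 in from both sides at Z = (-45.300, 34.300). That places the tangent points at P = (-51.200, 34.300) on LP and W = (-45.300, 40.200) on WM. Then |VP| = |P − V| = 61.627.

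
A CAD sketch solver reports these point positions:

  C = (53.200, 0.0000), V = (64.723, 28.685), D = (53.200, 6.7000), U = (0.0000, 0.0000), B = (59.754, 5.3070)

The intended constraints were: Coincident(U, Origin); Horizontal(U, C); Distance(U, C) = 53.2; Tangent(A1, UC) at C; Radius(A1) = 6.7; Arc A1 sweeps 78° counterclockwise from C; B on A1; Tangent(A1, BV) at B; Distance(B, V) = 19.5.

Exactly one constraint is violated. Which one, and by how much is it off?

Distance(B, V) = 19.5 — off by 4.40.

U = (0.00, 0.00) ✓; U.y = 0.00, C.y = 0.00 ✓; |UC| = 53.20 ✓; ∠(DC, CU) = 90.00° ✓; |DC| = 6.700 ✓; bearing(D→B) − bearing(D→C) = 78.00° ✓; |DB| = 6.700 ✓; ∠(DB, BV) = 90.00° ✓; |BV| = 23.90 ✗.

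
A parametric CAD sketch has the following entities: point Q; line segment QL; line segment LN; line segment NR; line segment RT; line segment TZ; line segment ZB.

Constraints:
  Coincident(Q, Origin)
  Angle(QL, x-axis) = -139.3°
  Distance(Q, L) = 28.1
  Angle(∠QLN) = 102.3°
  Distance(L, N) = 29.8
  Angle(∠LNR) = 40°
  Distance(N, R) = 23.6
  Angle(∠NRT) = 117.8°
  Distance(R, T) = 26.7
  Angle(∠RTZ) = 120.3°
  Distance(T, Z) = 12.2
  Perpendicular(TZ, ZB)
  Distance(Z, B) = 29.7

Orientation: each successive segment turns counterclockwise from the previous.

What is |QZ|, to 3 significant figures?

35.5

∠NRT = 117.8° gives RT at 141° from the x-axis; with |RT| = 26.7, T = (-23.0, -4.47). ∠RTZ = 120.3° gives TZ at -160° from the x-axis; with |TZ| = 12.2, Z = (-34.5, -8.70). Then |QZ| = |Z − Q| = 35.5.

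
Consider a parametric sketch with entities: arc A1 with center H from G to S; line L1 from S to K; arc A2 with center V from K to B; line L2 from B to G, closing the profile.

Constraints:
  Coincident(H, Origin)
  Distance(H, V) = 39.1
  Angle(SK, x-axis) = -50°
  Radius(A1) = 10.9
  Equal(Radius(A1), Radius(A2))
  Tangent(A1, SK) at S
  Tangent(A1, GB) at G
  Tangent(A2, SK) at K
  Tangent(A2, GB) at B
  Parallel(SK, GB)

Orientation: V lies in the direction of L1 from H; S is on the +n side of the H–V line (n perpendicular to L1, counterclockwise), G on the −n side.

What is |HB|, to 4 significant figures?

40.59

The slot axis is L1's direction at -50.0°, so u = (cos -50.0°, sin -50.0°) = (0.6428, -0.7660) and n = (−sin -50.0°, cos -50.0°) = (0.7660, 0.6428). H is at the origin and V lies 39.1 along u from H, so V = 39.1·u = (25.13, -29.95). Tangency of A1 to both parallel lines with radius 10.9 puts S and G at H ± 10.9·n: S = (8.350, 7.006), G = (-8.350, -7.006). Equal radii place K and B the same way about V: K = V + 10.9·n = (33.48, -22.95), B = V − 10.9·n = (16.78, -36.96). Then |HB| = |B − H| = 40.59.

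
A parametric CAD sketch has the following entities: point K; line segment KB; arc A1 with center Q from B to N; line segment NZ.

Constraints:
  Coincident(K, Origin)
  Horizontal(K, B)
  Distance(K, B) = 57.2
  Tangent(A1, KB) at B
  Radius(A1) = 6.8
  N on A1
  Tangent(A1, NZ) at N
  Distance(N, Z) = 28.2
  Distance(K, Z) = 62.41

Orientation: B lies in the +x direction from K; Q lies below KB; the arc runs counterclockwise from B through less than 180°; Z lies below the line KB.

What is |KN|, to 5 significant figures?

50.898

K is at the origin; K and B share the same y with |KB| = 57.2 and B on the +x side, so B = (57.200, 0.0000). The tangent condition forces QB to be normal to KB, so Q = B + (0, -6.8) = (57.200, -6.8000). Since QN ⟂ NZ (tangency), |QZ| = √(6.8² + 28.2²) = 29.008 regardless of where N sits on A1. So Z lies on both circle(K, 62.41) and circle(Q, 29.008); the below-KB intersection is Z = (51.506, -35.244). N is the foot of the tangent from Z: N = (50.405, -7.0655).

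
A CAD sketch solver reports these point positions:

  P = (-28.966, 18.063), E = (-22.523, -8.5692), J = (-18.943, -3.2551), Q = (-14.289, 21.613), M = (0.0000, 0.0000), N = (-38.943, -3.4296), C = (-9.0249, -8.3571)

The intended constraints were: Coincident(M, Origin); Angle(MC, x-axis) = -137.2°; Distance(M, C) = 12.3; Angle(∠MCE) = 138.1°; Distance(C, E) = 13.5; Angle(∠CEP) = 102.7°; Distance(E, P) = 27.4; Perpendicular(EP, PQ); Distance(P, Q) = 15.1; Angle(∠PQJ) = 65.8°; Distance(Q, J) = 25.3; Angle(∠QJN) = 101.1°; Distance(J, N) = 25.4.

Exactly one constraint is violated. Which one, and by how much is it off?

Distance(J, N) = 25.4 — off by 5.40.

M = (0.00, 0.00) ✓; MC at -137.2° ✓; |MC| = 12.30 ✓; ∠MCE = 138.1° ✓; |CE| = 13.50 ✓; ∠CEP = 102.7° ✓; |EP| = 27.40 ✓; ∠(EP, PQ) = 90.00° ✓; |PQ| = 15.10 ✓; ∠PQJ = 65.80° ✓; |QJ| = 25.30 ✓; ∠QJN = 101.1° ✓; |JN| = 20.00 ✗.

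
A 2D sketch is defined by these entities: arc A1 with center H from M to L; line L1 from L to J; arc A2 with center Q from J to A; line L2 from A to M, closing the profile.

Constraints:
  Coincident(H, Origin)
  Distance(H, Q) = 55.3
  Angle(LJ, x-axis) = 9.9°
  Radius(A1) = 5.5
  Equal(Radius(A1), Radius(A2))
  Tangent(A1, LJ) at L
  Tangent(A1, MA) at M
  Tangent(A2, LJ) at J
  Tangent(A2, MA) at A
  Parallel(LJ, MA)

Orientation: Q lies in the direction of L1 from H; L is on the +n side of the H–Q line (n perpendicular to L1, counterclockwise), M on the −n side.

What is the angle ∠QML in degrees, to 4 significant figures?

84.32°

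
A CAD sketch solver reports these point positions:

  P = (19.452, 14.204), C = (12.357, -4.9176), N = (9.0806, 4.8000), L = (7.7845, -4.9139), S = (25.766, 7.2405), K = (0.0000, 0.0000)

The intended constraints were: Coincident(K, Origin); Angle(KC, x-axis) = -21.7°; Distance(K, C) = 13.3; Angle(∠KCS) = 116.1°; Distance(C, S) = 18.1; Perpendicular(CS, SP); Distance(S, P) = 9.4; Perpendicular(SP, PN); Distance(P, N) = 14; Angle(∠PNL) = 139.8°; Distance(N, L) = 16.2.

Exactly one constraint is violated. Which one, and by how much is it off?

Distance(N, L) = 16.2 — off by 6.40.

K = (0.00, 0.00) ✓; KC at -21.70° ✓; |KC| = 13.30 ✓; ∠KCS = 116.1° ✓; |CS| = 18.10 ✓; ∠(CS, SP) = 90.00° ✓; |SP| = 9.400 ✓; ∠(SP, PN) = 90.00° ✓; |PN| = 14.00 ✓; ∠PNL = 139.8° ✓; |NL| = 9.800 ✗.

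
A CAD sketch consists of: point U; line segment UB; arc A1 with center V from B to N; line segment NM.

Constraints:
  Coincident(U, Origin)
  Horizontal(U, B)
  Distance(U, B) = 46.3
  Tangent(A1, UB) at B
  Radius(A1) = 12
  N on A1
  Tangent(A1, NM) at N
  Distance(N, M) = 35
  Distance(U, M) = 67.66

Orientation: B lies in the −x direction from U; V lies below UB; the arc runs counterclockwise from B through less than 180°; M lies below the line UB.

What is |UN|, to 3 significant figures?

59.8

U is at the origin; UB is horizontal with |UB| = 46.3 and B on the −x side, so B = (-46.3, 0.00). A1 meets UB tangentially, so VB is at right angles to UB, so V = B + (0, -12) = (-46.3, -12.0). Since VN ⟂ NM (tangency), |VM| = √(12.0² + 35.0²) = 37.0 regardless of where N sits on A1. So M lies on both circle(U, 67.66) and circle(V, 37.0); the below-UB intersection is M = (-46.7, -49.0). N is the foot of the tangent from M: N = (-57.7, -15.8).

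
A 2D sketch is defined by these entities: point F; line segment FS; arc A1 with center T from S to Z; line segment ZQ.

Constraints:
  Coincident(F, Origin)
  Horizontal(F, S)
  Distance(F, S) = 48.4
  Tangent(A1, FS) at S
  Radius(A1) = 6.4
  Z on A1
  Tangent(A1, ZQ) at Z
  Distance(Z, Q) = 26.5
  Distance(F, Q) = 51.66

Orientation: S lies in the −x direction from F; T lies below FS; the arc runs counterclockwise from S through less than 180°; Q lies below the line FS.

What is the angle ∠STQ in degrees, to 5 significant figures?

162.56°

Checks: |TZ| = 6.400 ✓; ∠(TZ, ZQ) = 90.00° ✓; |ZQ| = 26.50 ✓; |FQ| = 51.66 ✓.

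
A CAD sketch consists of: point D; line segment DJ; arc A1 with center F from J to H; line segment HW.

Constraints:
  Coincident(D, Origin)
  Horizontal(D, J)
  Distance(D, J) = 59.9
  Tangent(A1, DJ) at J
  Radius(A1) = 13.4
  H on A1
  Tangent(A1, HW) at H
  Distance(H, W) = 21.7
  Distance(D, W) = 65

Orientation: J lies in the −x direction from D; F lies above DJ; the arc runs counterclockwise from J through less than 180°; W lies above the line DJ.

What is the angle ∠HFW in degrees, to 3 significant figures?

58.3°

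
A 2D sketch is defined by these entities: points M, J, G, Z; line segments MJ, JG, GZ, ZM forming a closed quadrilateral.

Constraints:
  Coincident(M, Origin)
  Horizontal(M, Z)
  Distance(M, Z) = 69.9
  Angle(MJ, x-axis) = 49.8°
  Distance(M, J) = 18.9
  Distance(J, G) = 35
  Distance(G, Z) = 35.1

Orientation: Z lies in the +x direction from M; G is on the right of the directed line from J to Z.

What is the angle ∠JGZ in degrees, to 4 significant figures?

116.1°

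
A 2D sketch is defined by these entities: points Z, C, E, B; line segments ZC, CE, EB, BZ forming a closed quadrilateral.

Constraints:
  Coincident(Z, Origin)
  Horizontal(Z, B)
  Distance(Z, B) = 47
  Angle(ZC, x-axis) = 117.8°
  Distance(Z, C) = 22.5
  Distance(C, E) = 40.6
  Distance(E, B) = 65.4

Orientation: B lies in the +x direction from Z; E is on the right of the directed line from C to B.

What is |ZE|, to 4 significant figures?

25.42

Checks: |CE| = 40.60 ✓; |EB| = 65.40 ✓.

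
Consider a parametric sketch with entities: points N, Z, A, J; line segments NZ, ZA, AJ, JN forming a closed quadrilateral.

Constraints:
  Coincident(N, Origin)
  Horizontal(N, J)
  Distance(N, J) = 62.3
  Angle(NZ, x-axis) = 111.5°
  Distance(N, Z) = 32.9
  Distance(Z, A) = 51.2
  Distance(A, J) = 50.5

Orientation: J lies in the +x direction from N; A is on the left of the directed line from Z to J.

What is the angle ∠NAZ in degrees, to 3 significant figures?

34.5°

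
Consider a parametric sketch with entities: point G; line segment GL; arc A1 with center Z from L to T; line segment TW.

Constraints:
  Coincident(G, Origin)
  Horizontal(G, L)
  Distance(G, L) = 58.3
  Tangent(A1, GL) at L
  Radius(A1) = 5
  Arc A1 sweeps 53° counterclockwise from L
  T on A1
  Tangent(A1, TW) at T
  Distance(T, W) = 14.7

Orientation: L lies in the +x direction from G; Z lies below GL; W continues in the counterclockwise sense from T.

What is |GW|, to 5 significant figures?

47.489

On A1, L sits at bearing 90° from Z; a 53° counterclockwise sweep puts T at bearing 143°, so T = Z + 5.0·(cos 143°, sin 143°) = (54.307, -1.9909). Tangency of A1 to TW means the radius ZT is perpendicular to TW, so TW runs along (−sin 143°, cos 143°); with |TW| = 14.7, W = (45.460, -13.731). Then |GW| = |W − G| = 47.489.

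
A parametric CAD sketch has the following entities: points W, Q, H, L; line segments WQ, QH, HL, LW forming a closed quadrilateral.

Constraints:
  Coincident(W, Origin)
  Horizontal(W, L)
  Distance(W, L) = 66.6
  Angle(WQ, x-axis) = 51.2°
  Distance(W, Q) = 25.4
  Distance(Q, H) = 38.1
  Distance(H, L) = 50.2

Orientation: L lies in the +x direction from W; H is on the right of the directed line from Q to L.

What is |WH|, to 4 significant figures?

26.82

Checks: W.y = 0.00, L.y = 0.00 ✓; |QH| = 38.10 ✓; |HL| = 50.20 ✓.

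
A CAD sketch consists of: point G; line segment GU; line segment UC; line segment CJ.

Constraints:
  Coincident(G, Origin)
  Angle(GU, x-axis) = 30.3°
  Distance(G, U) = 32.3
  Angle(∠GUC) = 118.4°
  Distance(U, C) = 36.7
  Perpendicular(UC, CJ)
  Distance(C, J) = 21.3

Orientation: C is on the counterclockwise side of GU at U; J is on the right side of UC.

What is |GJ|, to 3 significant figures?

72.0

∠GUC = 118.4°, so UC runs at 30.3° + (180° − 118.4°) = 91.9° from the x-axis; with |UC| = 36.7, C = U + 36.7·(cos 91.9°, sin 91.9°) = (26.7, 53.0). UC ⟂ CJ; with |CJ| = 21.3 on the right of UC, J = C + 21.3·(0.999, 0.0332) = (48.0, 53.7). Then |GJ| = |J − G| = 72.0.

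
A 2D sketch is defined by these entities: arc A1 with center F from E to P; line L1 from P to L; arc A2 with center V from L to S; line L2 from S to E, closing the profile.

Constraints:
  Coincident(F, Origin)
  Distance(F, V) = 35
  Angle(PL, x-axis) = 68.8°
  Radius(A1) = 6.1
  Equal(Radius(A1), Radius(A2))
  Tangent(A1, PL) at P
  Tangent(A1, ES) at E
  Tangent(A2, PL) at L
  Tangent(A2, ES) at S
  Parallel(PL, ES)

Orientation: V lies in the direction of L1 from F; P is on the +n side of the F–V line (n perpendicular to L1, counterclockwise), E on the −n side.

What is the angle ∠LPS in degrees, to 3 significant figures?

19.2°

The slot axis is L1's direction at 68.8°, so u = (cos 68.8°, sin 68.8°) = (0.362, 0.932) and n = (−sin 68.8°, cos 68.8°) = (-0.932, 0.362). F is at the origin and V lies 35.0 along u from F, so V = 35.0·u = (12.7, 32.6). Tangency of A1 to both parallel lines with radius 6.1 puts P and E at F ± 6.1·n: P = (-5.69, 2.21), E = (5.69, -2.21). Equal radii place L and S the same way about V: L = V + 6.1·n = (6.97, 34.8), S = V − 6.1·n = (18.3, 30.4). Then cos ∠LPS = PL·PS / (|PL||PS|), giving 19.2°.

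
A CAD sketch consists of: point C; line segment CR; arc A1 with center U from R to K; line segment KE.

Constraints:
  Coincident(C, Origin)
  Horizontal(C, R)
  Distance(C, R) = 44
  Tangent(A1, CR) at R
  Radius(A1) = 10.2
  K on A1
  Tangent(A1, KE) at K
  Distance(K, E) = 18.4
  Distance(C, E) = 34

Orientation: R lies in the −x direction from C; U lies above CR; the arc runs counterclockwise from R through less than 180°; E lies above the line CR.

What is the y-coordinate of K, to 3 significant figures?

5.36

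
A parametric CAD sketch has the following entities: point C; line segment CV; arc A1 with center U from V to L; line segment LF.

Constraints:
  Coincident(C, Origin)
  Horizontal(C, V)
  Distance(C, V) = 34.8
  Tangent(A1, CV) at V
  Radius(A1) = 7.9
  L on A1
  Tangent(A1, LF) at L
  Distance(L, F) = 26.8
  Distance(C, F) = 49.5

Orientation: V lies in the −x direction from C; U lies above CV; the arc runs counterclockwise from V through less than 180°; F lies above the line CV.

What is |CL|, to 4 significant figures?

28.94

Checks: |UL| = 7.900 ✓; ∠(UL, LF) = 90.00° ✓; |LF| = 26.80 ✓; |CF| = 49.50 ✓.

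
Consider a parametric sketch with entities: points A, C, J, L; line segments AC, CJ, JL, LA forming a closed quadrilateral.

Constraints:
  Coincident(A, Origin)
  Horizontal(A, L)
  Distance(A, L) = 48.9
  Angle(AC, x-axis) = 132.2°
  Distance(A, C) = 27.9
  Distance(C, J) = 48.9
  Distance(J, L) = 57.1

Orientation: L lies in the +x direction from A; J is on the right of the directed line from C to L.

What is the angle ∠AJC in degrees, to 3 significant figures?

24.8°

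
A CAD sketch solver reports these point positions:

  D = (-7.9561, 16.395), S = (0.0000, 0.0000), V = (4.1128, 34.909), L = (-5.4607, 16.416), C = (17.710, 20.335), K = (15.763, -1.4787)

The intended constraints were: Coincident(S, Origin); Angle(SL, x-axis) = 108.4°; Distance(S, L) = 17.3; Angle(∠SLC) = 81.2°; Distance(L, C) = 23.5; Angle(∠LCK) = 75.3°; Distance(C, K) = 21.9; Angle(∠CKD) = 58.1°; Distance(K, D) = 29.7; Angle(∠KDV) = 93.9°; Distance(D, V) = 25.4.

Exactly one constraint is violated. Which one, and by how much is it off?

Distance(D, V) = 25.4 — off by 3.30.

S = (0.00, 0.00) ✓; SL at 108.4° ✓; |SL| = 17.30 ✓; ∠SLC = 81.20° ✓; |LC| = 23.50 ✓; ∠LCK = 75.30° ✓; |CK| = 21.90 ✓; ∠CKD = 58.10° ✓; |KD| = 29.70 ✓; ∠KDV = 93.90° ✓; |DV| = 22.10 ✗.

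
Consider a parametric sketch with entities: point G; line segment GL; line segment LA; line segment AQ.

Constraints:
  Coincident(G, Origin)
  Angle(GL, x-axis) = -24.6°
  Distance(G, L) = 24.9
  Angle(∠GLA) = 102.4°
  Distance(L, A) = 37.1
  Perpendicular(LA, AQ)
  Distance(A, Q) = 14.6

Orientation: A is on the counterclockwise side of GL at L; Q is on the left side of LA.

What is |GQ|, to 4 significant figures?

43.55

∠GLA = 102.4°, so LA runs at -24.6° + (180° − 102.4°) = 53.00° from the x-axis; with |LA| = 37.1, A = L + 37.1·(cos 53.00°, sin 53.00°) = (44.97, 19.26). The perpendicularity gives AQ at right angles to LA; with |AQ| = 14.6 on the left of LA, Q = A + 14.6·(-0.7986, 0.6018) = (33.31, 28.05). Then |GQ| = |Q − G| = 43.55.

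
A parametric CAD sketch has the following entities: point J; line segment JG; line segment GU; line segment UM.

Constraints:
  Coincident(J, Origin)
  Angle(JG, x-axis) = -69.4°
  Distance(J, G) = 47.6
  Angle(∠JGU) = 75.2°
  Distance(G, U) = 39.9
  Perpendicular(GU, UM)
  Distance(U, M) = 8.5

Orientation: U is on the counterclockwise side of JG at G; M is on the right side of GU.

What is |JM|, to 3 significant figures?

61.2

J is at the origin; JG runs at -69.4° with length 47.6, so G = 47.6·(cos -69.4°, sin -69.4°) = (16.7, -44.6). ∠JGU = 75.2°, so GU runs at -69.4° + (180° − 75.2°) = 35.4° from the x-axis; with |GU| = 39.9, U = G + 39.9·(cos 35.4°, sin 35.4°) = (49.3, -21.4). The perpendicularity gives UM at right angles to GU; with |UM| = 8.5 on the right of GU, M = U + 8.5·(0.579, -0.815) = (54.2, -28.4). Then |JM| = |M − J| = 61.2.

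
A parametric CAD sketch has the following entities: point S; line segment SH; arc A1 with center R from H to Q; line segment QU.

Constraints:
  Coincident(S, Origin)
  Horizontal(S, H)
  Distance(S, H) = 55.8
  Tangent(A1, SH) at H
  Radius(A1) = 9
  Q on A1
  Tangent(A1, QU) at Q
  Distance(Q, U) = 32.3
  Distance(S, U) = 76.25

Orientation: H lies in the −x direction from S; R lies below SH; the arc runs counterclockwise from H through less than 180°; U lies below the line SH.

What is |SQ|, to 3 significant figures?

65.5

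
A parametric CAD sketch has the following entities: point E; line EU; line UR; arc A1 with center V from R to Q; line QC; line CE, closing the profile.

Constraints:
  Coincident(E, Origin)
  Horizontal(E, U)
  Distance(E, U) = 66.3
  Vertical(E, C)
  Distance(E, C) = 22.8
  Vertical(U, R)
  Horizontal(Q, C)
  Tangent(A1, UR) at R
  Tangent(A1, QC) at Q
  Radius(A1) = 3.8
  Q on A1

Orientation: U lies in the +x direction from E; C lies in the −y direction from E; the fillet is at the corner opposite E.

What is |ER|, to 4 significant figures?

68.97

E is at the origin; E and U share the same y with |EU| = 66.3 and U on the +x side, so U = (66.30, 0.000). EC is vertical with |EC| = 22.8 and C on the −y side, so C = (0.000, -22.80). The virtual corner opposite E is at (66.30, -22.80). A1 meets UR tangentially, so VR is at right angles to UR and since A1 is tangent to QC there, VQ ⟂ QC, with radius 3.8, so the center V sits 3.8 in from both sides at V = (62.50, -19.00). That places the tangent points at R = (66.30, -19.00) on UR and Q = (62.50, -22.80) on QC. Then |ER| = |R − E| = 68.97.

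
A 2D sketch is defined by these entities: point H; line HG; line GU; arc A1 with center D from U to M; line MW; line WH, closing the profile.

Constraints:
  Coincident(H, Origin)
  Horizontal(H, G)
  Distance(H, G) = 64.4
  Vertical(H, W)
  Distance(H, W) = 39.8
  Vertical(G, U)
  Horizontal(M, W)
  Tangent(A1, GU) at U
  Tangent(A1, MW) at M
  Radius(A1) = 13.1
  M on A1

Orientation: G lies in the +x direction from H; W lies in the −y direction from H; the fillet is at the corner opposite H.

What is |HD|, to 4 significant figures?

57.83

H is at the origin; HG is horizontal with |HG| = 64.4 and G on the +x side, so G = (64.40, 0.000). HW is vertical with |HW| = 39.8 and W on the −y side, so W = (0.000, -39.80). The virtual corner opposite H is at (64.40, -39.80). The tangent condition forces DU to be normal to GU and since A1 is tangent to MW there, DM ⟂ MW, with radius 13.1, so the center D sits 13.1 in from both sides at D = (51.30, -26.70). Then |HD| = |D − H| = 57.83.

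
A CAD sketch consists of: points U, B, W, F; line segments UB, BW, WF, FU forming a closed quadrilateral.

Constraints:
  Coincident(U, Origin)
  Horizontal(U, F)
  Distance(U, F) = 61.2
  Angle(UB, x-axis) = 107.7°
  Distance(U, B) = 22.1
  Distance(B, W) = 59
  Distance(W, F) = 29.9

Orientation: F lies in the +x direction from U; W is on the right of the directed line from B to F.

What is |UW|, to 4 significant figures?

41.56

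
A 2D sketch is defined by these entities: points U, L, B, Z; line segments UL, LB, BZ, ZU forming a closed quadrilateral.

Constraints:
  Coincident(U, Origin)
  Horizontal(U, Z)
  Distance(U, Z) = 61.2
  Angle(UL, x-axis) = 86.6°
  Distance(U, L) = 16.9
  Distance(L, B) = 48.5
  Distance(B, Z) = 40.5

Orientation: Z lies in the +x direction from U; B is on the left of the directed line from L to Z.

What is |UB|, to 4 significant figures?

58.40

Checks: |LB| = 48.50 ✓; |BZ| = 40.50 ✓.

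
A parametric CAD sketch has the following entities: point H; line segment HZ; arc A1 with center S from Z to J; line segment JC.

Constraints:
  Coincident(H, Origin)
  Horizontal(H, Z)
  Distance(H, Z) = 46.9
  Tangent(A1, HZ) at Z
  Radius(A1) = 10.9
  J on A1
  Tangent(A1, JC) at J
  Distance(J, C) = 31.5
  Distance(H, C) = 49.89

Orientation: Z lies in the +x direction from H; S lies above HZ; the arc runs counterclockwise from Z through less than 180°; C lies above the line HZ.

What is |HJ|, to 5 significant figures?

57.316

Checks: H = (0.00, 0.00) ✓; |SJ| = 10.90 ✓; ∠(SJ, JC) = 90.00° ✓; |JC| = 31.50 ✓; |HC| = 49.89 ✓.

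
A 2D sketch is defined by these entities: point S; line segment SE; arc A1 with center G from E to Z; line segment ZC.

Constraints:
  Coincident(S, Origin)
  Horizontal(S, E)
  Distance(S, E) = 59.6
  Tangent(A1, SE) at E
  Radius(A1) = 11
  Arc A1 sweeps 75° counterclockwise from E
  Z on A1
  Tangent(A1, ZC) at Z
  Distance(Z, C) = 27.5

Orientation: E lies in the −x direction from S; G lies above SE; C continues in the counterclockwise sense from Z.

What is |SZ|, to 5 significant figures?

49.649

S is at the origin; S and E share the same y with |SE| = 59.6 and E on the −x side, so E = (-59.600, 0.0000). The tangent condition forces GE to be normal to SE, so G = E + (0, 11) = (-59.600, 11.000). On A1, E sits at bearing -90° from G; a 75° counterclockwise sweep puts Z at bearing -15°, so Z = G + 11.0·(cos -15°, sin -15°) = (-48.975, 8.1530). Then |SZ| = |Z − S| = 49.649.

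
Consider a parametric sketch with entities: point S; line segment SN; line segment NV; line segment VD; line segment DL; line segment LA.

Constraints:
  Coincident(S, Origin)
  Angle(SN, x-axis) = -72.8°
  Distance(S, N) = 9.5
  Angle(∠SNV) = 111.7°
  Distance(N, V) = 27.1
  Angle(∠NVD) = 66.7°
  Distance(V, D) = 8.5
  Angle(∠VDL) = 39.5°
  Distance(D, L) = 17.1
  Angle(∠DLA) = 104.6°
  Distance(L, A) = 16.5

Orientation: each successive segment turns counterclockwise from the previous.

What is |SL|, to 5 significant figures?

28.452

S is at the origin; SN runs at -72.8° with length 9.5, so N = (2.8092, -9.0751). ∠SNV = 111.7° gives NV at -4.5000° from the x-axis; with |NV| = 27.1, V = (29.826, -11.201). ∠NVD = 66.7° gives VD at 108.80° from the x-axis; with |VD| = 8.5, D = (27.086, -3.1549). ∠VDL = 39.5° gives DL at -110.70° from the x-axis; with |DL| = 17.1, L = (21.042, -19.151). Then |SL| = |L − S| = 28.452.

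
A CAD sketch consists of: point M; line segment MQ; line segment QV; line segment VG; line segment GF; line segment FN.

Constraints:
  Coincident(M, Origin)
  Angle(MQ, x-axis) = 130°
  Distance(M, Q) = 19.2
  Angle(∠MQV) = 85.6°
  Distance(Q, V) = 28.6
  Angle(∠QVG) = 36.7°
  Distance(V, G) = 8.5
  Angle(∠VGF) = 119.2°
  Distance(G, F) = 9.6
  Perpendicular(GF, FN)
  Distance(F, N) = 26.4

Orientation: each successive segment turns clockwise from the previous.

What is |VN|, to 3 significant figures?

23.4

M is at the origin; MQ runs at 130.0° with length 19.2, so Q = (-12.3, 14.7). ∠MQV = 85.6° gives QV at 35.6° from the x-axis; with |QV| = 28.6, V = (10.9, 31.4). ∠QVG = 36.7° gives VG at -108° from the x-axis; with |VG| = 8.5, G = (8.33, 23.3). ∠VGF = 119.2° gives GF at -168° from the x-axis; with |GF| = 9.6, F = (-1.08, 21.3). The perpendicularity gives FN at right angles to GF, so FN runs at 102°; with |FN| = 26.4, N = (-6.34, 47.2). Then |VN| = |N − V| = 23.4.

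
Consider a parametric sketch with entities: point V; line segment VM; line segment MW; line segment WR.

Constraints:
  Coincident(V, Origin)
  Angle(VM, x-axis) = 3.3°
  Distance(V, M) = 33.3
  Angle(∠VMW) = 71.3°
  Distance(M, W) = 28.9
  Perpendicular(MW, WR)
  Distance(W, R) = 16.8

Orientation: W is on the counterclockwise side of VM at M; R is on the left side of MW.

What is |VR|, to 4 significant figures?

23.44

V is at the origin; VM runs at 3.3° with length 33.3, so M = 33.3·(cos 3.3°, sin 3.3°) = (33.24, 1.917). ∠VMW = 71.3°, so MW runs at 3.3° + (180° − 71.3°) = 112.0° from the x-axis; with |MW| = 28.9, W = M + 28.9·(cos 112.0°, sin 112.0°) = (22.42, 28.71). MW ⟂ WR; with |WR| = 16.8 on the left of MW, R = W + 16.8·(-0.9272, -0.3746) = (6.842, 22.42). Then |VR| = |R − V| = 23.44.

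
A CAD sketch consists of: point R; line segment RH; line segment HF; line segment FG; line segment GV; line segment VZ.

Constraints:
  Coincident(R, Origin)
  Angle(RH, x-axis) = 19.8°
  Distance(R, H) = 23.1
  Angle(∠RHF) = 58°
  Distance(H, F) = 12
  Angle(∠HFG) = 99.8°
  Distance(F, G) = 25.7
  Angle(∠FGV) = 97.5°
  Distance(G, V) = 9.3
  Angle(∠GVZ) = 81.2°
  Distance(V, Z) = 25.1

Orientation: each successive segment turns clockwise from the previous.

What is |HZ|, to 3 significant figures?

5.00

∠FGV = 97.5° gives GV at 95.1° from the x-axis; with |GV| = 9.3, V = (-7.31, 6.44). ∠GVZ = 81.2° gives VZ at -3.70° from the x-axis; with |VZ| = 25.1, Z = (17.7, 4.82). Then |HZ| = |Z − H| = 5.00.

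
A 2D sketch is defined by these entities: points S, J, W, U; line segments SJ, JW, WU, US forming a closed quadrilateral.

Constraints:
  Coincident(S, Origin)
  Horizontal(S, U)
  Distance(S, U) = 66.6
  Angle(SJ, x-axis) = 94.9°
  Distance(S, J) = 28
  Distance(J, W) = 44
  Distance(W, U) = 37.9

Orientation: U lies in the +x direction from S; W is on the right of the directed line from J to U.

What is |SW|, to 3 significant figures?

29.0

Checks: |JW| = 44.00 ✓; |WU| = 37.90 ✓.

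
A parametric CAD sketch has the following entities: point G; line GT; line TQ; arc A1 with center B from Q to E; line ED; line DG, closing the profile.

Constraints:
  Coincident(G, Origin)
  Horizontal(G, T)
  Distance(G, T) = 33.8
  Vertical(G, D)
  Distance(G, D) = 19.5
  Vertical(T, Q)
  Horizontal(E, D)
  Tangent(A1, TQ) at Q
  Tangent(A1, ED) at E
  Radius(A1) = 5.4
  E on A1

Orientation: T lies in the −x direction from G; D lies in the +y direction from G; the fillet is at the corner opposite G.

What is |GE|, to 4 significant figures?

34.45

G is at the origin; G and T share the same y with |GT| = 33.8 and T on the −x side, so T = (-33.80, 0.000). G and D share the same x with |GD| = 19.5 and D on the +y side, so D = (0.000, 19.50). The virtual corner opposite G is at (-33.80, 19.50). Tangency of A1 to TQ means the radius BQ is perpendicular to TQ and since A1 is tangent to ED there, BE ⟂ ED, with radius 5.4, so the center B sits 5.4 in from both sides at B = (-28.40, 14.10). That places the tangent points at Q = (-33.80, 14.10) on TQ and E = (-28.40, 19.50) on ED. Then |GE| = |E − G| = 34.45.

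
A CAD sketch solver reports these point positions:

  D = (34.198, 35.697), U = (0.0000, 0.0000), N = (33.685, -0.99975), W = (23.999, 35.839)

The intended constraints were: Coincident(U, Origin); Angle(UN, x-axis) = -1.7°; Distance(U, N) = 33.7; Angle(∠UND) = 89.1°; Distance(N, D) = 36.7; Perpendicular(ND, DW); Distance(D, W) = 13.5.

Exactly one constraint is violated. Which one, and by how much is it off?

Distance(D, W) = 13.5 — off by 3.30.

U = (0.00, 0.00) ✓; UN at -1.700° ✓; |UN| = 33.70 ✓; ∠UND = 89.10° ✓; |ND| = 36.70 ✓; ∠(ND, DW) = 90.00° ✓; |DW| = 10.20 ✗.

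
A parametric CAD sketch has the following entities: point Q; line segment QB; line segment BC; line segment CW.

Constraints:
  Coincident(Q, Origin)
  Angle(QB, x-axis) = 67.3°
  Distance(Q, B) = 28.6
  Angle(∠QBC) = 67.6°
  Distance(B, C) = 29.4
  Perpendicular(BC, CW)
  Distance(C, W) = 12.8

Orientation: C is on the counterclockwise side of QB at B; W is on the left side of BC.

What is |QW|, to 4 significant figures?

22.99

Q is at the origin; QB runs at 67.3° with length 28.6, so B = 28.6·(cos 67.3°, sin 67.3°) = (11.04, 26.38). ∠QBC = 67.6°, so BC runs at 67.3° + (180° − 67.6°) = 179.7° from the x-axis; with |BC| = 29.4, C = B + 29.4·(cos 179.7°, sin 179.7°) = (-18.36, 26.54). The perpendicularity gives CW at right angles to BC; with |CW| = 12.8 on the left of BC, W = C + 12.8·(-0.005236, -1.000) = (-18.43, 13.74). Then |QW| = |W − Q| = 22.99.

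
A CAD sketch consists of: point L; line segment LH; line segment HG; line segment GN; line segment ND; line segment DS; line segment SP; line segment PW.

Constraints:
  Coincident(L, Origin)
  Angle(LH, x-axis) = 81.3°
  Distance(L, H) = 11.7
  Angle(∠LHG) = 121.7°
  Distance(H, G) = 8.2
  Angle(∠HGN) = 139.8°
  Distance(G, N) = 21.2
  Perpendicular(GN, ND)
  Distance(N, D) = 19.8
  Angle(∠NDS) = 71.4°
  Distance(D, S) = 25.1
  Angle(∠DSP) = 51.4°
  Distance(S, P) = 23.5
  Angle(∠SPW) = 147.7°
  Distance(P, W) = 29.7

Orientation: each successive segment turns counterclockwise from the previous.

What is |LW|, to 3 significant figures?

54.5

∠DSP = 51.4° gives SP at 147° from the x-axis; with |SP| = 23.5, P = (-21.6, 17.9). ∠SPW = 147.7° gives PW at 179° from the x-axis; with |PW| = 29.7, W = (-51.3, 18.2). Then |LW| = |W − L| = 54.5.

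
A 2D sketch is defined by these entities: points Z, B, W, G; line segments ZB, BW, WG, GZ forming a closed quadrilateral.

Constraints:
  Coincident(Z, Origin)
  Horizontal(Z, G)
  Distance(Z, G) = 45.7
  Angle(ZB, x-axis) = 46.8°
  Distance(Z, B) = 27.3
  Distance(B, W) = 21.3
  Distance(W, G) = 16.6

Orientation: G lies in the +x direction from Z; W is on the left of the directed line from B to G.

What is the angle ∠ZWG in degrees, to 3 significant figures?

90.6°

Checks: |BW| = 21.30 ✓; |WG| = 16.60 ✓.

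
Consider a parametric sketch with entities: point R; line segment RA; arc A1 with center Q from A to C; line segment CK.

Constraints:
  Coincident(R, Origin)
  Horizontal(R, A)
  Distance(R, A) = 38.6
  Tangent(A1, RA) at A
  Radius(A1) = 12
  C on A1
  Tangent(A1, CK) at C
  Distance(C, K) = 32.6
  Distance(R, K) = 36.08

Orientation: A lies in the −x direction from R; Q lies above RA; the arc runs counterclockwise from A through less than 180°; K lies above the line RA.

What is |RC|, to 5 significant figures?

28.858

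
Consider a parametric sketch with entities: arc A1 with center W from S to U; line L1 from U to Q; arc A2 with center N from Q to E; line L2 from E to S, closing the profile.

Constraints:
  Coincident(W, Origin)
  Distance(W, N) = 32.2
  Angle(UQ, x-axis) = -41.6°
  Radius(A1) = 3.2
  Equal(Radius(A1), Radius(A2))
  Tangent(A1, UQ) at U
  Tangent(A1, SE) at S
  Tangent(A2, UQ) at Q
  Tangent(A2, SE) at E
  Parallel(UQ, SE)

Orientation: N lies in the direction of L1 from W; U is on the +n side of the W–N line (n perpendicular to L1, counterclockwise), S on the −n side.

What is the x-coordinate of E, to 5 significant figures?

21.955

The slot axis is L1's direction at -41.6°, so u = (cos -41.6°, sin -41.6°) = (0.74780, -0.66393) and n = (−sin -41.6°, cos -41.6°) = (0.66393, 0.74780). W is at the origin and N lies 32.2 along u from W, so N = 32.2·u = (24.079, -21.378). Tangency of A1 to both parallel lines with radius 3.2 puts U and S at W ± 3.2·n: U = (2.1246, 2.3930), S = (-2.1246, -2.3930). Equal radii place Q and E the same way about N: Q = N + 3.2·n = (26.204, -18.985), E = N − 3.2·n = (21.955, -23.771). So E.x = 21.955.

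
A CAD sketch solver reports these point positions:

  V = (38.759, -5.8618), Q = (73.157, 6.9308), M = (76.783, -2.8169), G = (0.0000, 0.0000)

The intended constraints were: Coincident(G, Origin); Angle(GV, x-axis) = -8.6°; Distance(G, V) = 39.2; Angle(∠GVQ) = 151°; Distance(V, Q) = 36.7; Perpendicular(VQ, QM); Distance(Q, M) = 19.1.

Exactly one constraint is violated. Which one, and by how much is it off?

Distance(Q, M) = 19.1 — off by 8.70.

G = (0.00, 0.00) ✓; GV at -8.600° ✓; |GV| = 39.20 ✓; ∠GVQ = 151.0° ✓; |VQ| = 36.70 ✓; ∠(VQ, QM) = 90.00° ✓; |QM| = 10.40 ✗.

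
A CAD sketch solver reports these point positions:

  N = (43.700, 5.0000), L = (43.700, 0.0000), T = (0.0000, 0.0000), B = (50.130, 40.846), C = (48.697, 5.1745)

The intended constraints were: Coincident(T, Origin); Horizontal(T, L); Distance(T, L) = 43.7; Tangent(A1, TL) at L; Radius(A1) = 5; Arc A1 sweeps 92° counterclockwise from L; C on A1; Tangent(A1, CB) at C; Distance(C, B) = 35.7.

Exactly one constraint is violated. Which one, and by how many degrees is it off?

Tangent(A1, CB) at C — off by 4.30°.

T = (0.00, 0.00) ✓; T.y = 0.00, L.y = 0.00 ✓; |TL| = 43.70 ✓; ∠(NL, LT) = 90.00° ✓; |NL| = 5.000 ✓; bearing(N→C) − bearing(N→L) = 92.00° ✓; |NC| = 5.000 ✓; ∠(NC, CB) = 94.30° ✗; |CB| = 35.70 ✓.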